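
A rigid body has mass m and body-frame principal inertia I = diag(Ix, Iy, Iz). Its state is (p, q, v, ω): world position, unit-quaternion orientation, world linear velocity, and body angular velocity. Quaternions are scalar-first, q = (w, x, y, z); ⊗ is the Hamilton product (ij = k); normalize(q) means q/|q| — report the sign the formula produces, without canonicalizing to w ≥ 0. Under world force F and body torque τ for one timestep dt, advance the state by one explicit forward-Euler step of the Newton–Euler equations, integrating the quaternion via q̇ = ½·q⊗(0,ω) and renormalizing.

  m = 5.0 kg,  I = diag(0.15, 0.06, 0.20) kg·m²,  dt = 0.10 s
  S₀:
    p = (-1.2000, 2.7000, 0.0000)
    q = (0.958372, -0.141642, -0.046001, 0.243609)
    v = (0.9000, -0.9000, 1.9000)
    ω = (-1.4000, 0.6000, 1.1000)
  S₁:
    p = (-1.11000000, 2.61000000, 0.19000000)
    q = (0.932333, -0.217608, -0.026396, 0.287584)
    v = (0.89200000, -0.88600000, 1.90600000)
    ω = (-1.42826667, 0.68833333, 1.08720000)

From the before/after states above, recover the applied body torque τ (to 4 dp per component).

τ = (0.0500, 0.1300, 0.0500)

ω₁ − ω₀ = (-0.02826667, 0.08833333, -0.01280000)
precession coupling = (0.0924, 0.0770, 0.0756)
I·α + gyro = (0.0500, 0.1300, 0.0500)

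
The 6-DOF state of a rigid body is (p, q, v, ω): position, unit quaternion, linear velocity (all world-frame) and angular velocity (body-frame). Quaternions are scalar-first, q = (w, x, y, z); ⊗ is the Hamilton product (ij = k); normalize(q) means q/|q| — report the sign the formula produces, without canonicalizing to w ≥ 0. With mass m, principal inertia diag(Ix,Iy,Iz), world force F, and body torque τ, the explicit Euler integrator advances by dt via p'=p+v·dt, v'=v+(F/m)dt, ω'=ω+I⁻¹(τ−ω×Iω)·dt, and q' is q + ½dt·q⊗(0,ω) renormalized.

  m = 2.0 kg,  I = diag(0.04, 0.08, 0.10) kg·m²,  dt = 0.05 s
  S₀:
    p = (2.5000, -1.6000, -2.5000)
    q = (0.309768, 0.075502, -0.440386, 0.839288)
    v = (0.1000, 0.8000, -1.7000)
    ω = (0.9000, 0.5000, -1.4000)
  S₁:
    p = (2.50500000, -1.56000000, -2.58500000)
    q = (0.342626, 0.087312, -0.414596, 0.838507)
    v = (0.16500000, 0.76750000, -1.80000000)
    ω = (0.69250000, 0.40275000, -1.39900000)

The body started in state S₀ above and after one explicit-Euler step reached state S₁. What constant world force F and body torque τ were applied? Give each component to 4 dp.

F = (2.6000, -1.3000, -4.0000)
τ = (-0.1800, -0.0800, 0.0200)

rate change Δω = (-0.20750000, -0.09725000, 0.00100000)
applied torque τ = (-0.1800, -0.0800, 0.0200)
velocity change Δv = (0.06500000, -0.03250000, -0.10000000)
F = m·Δv/dt = (2.6000, -1.3000, -4.0000)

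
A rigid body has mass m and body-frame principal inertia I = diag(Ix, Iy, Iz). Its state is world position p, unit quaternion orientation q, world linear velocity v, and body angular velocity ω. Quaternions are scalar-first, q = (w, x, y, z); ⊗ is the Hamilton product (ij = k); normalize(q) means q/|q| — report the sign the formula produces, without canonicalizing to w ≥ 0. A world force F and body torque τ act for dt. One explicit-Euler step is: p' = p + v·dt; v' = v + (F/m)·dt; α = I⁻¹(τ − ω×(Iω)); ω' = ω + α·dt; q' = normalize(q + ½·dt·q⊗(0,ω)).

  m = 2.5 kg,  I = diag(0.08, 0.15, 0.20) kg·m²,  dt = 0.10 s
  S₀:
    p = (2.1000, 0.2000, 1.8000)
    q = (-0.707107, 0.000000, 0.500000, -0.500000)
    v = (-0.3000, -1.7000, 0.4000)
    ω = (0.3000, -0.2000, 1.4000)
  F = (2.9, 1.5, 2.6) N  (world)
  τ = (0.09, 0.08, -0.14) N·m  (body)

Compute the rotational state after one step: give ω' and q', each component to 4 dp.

ω' = (0.4300, -0.1131, 1.3321)
q' = (-0.6654, 0.0193, 0.4983, -0.5555)

ω×(Iω) gyroscopic = (-0.0140, -0.0504, -0.0042)
angular accel α = (1.3000, 0.8693, -0.6790)
ω' = ω + α·dt = (0.4300, -0.1131, 1.3321)
q⊗(0,ω) = (0.8000000, 0.3878679, -0.0085786, -1.1399498)
q + ½dt·q⊗(0,ω), renormalized = (-0.6654, 0.0193, 0.4983, -0.5555)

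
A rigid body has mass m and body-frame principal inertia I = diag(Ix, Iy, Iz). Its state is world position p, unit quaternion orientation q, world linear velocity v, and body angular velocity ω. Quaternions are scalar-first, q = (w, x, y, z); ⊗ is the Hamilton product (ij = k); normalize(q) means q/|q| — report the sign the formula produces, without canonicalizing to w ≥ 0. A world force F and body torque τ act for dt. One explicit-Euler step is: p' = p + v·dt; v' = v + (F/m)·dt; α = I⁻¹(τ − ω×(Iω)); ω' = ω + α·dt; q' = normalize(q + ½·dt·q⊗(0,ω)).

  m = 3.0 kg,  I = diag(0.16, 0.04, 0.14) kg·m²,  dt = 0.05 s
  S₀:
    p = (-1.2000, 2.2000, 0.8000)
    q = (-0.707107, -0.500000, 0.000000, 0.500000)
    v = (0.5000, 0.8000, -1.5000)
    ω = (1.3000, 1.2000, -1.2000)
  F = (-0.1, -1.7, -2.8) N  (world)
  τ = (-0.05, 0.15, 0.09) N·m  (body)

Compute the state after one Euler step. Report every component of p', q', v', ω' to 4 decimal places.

p' = (-1.1750, 2.2400, 0.7250)
q' = (-0.6749, -0.5372, -0.0199, 0.5055)
v' = (0.4983, 0.7717, -1.5467)
ω' = (1.3294, 1.4265, -1.1010)

precession coupling ω×(Iω) = (-0.1440, -0.0312, -0.1872)
(τ − ω×Iω)/I = (0.5875, 4.5300, 1.9800)
ω + α·dt = (1.3294, 1.4265, -1.1010)
q⊗(0,ω) = (1.2500000, -1.5192391, -0.7985284, 0.2485284)
q' = normalize(q + ½dt·q⊗(0,ω)) = (-0.6749, -0.5372, -0.0199, 0.5055)
a = (-0.0333, -0.5667, -0.9333)
p + v·dt = (-1.1750, 2.2400, 0.7250)
new velocity v' = (0.4983, 0.7717, -1.5467)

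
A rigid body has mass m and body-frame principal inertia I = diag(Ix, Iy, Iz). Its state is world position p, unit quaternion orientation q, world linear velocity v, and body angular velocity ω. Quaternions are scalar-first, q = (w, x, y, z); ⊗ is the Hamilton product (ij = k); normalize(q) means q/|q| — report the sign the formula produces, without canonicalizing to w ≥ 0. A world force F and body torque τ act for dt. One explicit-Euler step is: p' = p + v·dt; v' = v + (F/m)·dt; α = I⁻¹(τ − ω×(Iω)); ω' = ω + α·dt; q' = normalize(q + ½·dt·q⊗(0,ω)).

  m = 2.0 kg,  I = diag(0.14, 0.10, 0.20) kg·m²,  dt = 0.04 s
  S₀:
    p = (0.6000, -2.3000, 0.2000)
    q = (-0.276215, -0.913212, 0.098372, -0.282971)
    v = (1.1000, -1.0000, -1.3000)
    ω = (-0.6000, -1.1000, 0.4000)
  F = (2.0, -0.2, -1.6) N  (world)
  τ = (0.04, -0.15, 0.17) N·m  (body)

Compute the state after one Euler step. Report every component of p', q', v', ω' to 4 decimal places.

p' = (0.6440, -2.3400, 0.1480)
q' = (-0.2826, -0.9150, 0.1151, -0.2638)
v' = (1.1400, -1.0040, -1.3320)
ω' = (-0.5760, -1.1658, 0.4393)

linear accel F/m = (1.0000, -0.1000, -0.8000)
p' = p + v·dt = (0.6440, -2.3400, 0.1480)
v' = v + a·dt = (1.1400, -1.0040, -1.3320)
ω×(Iω) gyroscopic = (-0.0440, 0.0144, -0.0264)
(τ − ω×Iω)/I = (0.6000, -1.6440, 0.9820)
ω + α·dt = (-0.5760, -1.1658, 0.4393)
2q̇ = q⊗(0,ω) = (-0.3265296, -0.1061903, 0.8389039, 0.9530704)
updated quaternion q' = (-0.2826, -0.9150, 0.1151, -0.2638)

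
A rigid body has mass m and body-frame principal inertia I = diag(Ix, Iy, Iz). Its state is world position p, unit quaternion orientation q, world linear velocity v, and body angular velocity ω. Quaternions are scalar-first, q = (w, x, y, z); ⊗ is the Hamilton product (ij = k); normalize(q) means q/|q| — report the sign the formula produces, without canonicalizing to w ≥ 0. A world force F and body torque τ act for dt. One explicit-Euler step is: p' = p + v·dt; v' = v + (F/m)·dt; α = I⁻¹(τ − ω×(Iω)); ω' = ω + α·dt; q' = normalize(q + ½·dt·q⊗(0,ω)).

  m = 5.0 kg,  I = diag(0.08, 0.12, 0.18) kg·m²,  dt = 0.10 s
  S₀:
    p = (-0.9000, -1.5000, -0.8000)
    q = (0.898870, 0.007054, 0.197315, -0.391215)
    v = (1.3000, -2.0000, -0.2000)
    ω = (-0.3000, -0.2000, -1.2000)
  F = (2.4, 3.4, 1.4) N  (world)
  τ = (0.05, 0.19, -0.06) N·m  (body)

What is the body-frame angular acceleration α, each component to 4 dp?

α = (0.4450, 1.8833, -0.3467)

ω×(Iω) gyroscopic = (0.0144, -0.0360, 0.0024)
(τ − ω×Iω)/I = (0.4450, 1.8833, -0.3467)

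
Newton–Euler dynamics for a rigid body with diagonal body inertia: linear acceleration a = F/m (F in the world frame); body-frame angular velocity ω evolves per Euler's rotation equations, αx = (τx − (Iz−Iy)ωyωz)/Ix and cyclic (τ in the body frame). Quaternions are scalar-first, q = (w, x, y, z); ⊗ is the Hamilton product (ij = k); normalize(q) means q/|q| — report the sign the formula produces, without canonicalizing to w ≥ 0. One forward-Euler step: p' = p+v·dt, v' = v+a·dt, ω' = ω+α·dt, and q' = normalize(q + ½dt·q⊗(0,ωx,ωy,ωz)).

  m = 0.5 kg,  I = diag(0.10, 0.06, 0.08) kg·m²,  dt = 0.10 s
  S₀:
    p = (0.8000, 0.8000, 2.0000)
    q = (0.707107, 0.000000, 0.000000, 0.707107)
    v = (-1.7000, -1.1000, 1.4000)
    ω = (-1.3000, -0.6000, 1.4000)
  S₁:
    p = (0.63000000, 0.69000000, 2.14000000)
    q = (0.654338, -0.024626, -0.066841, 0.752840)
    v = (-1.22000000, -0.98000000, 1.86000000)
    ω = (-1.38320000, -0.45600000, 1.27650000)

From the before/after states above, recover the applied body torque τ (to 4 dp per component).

rate change Δω = (-0.08320000, 0.14400000, -0.12350000)
ω₀×(Iω₀) = (-0.0168, -0.0364, -0.0312)
applied torque τ = (-0.1000, 0.0500, -0.1300)

τ = (-0.1000, 0.0500, -0.1300)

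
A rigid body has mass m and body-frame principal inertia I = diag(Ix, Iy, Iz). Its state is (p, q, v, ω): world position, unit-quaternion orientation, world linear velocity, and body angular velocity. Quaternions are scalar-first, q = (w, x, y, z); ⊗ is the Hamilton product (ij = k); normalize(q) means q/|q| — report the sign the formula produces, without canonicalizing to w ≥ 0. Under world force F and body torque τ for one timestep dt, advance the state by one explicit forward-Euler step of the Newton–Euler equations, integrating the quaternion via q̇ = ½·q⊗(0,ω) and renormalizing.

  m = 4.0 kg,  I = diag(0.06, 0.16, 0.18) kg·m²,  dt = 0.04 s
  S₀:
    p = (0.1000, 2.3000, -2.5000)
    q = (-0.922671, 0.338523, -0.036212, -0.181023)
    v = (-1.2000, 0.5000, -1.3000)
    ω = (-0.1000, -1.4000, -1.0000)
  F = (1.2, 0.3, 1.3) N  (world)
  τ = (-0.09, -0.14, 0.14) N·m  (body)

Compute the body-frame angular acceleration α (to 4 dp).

precession coupling ω×(Iω) = (0.0280, -0.0120, 0.0140)
(τ − ω×Iω)/I = (-1.9667, -0.8000, 0.7000)

α = (-1.9667, -0.8000, 0.7000)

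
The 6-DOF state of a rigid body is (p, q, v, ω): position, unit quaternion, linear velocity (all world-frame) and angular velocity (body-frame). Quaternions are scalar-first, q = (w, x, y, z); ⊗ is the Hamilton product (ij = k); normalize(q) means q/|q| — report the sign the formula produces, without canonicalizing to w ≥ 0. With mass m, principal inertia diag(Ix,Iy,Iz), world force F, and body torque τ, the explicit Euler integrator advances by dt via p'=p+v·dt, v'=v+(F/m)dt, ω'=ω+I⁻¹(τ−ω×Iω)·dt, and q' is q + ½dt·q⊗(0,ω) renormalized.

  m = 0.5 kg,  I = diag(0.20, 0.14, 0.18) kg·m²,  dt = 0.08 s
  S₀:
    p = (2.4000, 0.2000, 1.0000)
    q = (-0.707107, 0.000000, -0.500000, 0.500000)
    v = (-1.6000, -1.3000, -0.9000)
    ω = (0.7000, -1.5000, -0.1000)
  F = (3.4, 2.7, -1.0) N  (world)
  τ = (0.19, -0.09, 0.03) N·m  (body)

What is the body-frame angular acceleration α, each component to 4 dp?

gyro term ω×Iω = (0.0060, -0.0014, 0.0630)
angular accel α = (0.9200, -0.6329, -0.1833)

α = (0.9200, -0.6329, -0.1833)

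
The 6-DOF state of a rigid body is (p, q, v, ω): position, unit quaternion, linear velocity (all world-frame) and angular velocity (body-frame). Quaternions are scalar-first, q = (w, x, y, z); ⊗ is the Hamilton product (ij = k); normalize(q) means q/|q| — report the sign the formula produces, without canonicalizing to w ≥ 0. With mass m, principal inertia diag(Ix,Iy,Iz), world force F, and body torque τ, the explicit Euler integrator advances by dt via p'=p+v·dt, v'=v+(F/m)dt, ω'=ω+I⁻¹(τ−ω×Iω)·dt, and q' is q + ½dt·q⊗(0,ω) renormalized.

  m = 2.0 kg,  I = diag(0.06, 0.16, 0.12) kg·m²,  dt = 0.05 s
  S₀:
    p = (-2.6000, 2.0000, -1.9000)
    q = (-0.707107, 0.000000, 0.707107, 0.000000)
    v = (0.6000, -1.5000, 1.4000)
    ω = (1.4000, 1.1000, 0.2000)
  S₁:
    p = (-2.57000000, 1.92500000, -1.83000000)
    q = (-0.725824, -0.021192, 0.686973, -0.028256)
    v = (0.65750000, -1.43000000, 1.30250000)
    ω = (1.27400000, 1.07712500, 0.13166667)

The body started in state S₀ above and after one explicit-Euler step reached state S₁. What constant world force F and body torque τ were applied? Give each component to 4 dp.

Δv = v₁−v₀ = (0.05750000, 0.07000000, -0.09750000)
m·(v₁−v₀)/dt = (2.3000, 2.8000, -3.9000)
rate change Δω = (-0.12600000, -0.02287500, -0.06833333)
ω₀×(Iω₀) = (-0.0088, -0.0168, 0.1540)
I·α + gyro = (-0.1600, -0.0900, -0.0100)

F = (2.3000, 2.8000, -3.9000)
τ = (-0.1600, -0.0900, -0.0100)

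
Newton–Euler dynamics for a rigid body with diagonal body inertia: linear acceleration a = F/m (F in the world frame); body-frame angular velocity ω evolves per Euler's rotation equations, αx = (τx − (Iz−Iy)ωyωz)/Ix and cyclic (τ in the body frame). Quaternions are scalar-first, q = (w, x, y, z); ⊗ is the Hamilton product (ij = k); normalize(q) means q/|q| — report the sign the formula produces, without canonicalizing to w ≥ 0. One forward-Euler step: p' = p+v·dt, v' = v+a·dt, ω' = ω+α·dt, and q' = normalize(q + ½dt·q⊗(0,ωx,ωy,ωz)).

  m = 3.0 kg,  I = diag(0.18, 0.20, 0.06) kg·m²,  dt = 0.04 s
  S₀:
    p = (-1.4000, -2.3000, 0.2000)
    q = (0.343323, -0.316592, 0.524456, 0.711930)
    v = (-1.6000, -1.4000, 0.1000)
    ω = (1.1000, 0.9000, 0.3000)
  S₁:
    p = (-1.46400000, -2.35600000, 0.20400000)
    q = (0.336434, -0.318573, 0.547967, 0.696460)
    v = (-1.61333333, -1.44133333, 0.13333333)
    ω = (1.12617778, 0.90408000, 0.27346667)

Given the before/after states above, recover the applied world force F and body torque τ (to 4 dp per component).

Δv = v₁−v₀ = (-0.01333333, -0.04133333, 0.03333333)
m·(v₁−v₀)/dt = (-1.0000, -3.1000, 2.5000)
rate change Δω = (0.02617778, 0.00408000, -0.02653333)
gyro term ω₀×Iω₀ = (-0.0378, 0.0396, 0.0198)
applied torque τ = (0.0800, 0.0600, -0.0200)

F = (-1.0000, -3.1000, 2.5000)
τ = (0.0800, 0.0600, -0.0200)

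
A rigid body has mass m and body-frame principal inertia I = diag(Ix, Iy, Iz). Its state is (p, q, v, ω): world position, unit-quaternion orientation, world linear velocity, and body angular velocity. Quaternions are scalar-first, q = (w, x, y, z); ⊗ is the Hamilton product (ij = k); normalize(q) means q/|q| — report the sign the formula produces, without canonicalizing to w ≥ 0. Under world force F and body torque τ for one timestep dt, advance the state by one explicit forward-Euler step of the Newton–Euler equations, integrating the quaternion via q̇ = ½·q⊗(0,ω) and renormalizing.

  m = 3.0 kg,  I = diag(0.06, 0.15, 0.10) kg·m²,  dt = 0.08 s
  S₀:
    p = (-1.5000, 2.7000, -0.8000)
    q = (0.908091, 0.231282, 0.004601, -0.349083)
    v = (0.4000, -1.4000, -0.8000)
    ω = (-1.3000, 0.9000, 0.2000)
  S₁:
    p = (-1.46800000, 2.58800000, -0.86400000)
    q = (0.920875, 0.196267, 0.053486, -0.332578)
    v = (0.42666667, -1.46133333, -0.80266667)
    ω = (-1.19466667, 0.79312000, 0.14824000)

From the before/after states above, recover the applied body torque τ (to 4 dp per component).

rate change Δω = (0.10533333, -0.10688000, -0.05176000)
applied torque τ = (0.0700, -0.1900, -0.1700)

τ = (0.0700, -0.1900, -0.1700)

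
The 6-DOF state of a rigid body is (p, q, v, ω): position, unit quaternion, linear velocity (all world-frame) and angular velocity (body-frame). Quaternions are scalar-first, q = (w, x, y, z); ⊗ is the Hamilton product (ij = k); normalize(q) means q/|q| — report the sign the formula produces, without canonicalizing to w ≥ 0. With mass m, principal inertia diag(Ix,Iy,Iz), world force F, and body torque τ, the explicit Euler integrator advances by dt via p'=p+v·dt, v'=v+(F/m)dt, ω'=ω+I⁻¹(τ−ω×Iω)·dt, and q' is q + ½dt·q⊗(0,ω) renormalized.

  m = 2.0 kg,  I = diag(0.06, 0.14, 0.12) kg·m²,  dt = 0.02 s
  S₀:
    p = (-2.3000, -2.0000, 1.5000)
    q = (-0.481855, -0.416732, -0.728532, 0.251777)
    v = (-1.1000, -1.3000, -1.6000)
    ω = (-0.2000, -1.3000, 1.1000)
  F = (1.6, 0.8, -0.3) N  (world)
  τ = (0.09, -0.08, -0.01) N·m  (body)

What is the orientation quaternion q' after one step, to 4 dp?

q' = (-0.4949, -0.4204, -0.7181, 0.2504)

2q̇ = q⊗(0,ω) = (-1.3073927, -0.3777041, 1.0344613, -0.1339953)
q + ½dt·q⊗(0,ω), renormalized = (-0.4949, -0.4204, -0.7181, 0.2504)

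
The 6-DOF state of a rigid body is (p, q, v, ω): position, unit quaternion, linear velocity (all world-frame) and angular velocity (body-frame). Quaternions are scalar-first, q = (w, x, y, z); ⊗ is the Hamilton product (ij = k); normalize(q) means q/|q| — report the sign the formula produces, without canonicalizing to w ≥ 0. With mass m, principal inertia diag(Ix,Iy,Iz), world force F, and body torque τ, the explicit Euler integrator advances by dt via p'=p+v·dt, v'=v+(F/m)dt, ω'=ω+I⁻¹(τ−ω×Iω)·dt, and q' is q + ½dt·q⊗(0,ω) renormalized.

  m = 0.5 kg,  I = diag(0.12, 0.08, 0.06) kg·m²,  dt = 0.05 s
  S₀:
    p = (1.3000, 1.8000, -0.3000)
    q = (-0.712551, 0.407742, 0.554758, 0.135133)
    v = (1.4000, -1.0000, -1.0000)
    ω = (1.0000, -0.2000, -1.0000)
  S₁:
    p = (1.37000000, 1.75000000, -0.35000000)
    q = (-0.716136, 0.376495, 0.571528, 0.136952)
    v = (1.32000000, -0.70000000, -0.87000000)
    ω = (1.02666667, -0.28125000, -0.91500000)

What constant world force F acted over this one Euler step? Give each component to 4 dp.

velocity change Δv = (-0.08000000, 0.30000000, 0.13000000)
applied force F = (-0.8000, 3.0000, 1.3000)

F = (-0.8000, 3.0000, 1.3000)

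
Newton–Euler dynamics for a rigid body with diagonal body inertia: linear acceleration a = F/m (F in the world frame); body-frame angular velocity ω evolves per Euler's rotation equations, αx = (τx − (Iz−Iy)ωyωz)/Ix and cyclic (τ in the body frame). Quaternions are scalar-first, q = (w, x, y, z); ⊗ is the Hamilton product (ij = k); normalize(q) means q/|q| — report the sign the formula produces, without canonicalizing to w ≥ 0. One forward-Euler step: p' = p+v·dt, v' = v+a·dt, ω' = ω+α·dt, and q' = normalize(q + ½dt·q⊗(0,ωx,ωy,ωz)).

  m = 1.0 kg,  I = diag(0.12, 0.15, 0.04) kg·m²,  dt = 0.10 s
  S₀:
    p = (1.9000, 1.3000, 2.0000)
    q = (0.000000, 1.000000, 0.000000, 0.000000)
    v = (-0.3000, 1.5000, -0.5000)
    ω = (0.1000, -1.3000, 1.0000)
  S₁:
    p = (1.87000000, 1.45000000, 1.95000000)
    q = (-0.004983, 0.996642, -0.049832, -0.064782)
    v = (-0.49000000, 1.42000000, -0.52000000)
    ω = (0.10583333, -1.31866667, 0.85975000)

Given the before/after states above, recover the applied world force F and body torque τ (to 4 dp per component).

F = (-1.9000, -0.8000, -0.2000)
τ = (0.1500, -0.0200, -0.0600)

Δω = ω₁−ω₀ = (0.00583333, -0.01866667, -0.14025000)
applied torque τ = (0.1500, -0.0200, -0.0600)
Δv = v₁−v₀ = (-0.19000000, -0.08000000, -0.02000000)
m·(v₁−v₀)/dt = (-1.9000, -0.8000, -0.2000)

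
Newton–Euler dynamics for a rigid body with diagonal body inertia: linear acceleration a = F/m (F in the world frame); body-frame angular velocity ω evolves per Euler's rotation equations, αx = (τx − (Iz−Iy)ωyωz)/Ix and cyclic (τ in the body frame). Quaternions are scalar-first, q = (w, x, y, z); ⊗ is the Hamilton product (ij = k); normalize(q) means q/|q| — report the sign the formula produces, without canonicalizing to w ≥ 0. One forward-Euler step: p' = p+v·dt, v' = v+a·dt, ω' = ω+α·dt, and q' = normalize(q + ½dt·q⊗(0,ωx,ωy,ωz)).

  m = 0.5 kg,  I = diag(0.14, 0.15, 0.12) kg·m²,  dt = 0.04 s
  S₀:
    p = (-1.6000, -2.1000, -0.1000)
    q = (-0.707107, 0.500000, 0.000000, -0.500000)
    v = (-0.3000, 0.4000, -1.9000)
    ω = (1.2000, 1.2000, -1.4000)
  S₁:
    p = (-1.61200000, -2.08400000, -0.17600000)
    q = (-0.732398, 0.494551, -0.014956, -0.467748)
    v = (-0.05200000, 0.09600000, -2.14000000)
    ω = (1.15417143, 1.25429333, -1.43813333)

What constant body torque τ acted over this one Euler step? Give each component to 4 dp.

ω₁ − ω₀ = (-0.04582857, 0.05429333, -0.03813333)
precession coupling = (0.0504, -0.0336, 0.0144)
applied torque τ = (-0.1100, 0.1700, -0.1000)

τ = (-0.1100, 0.1700, -0.1000)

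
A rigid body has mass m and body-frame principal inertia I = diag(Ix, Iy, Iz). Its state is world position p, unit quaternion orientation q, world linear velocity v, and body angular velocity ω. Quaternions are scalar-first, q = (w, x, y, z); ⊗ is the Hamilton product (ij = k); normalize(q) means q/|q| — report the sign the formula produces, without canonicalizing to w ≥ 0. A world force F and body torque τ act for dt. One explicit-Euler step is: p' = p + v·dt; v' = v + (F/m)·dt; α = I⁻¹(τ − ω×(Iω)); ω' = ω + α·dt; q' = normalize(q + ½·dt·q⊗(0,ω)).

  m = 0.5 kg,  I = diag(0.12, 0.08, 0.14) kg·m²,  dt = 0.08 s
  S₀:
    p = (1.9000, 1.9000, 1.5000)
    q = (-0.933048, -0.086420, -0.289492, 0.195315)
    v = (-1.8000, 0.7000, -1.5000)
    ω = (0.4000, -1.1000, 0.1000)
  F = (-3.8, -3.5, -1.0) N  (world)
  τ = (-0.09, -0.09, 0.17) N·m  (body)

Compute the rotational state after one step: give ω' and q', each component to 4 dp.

(τ − ω×Iω)/I = (-0.6950, -1.1150, 1.0886)
ω + α·dt = (0.3444, -1.1892, 0.1871)
q⊗(0,ω) = (-0.3034047, -0.1873219, 1.1131208, 0.1175540)
q' = normalize(q + ½dt·q⊗(0,ω)) = (-0.9441, -0.0938, -0.2447, 0.1998)

ω' = (0.3444, -1.1892, 0.1871)
q' = (-0.9441, -0.0938, -0.2447, 0.1998)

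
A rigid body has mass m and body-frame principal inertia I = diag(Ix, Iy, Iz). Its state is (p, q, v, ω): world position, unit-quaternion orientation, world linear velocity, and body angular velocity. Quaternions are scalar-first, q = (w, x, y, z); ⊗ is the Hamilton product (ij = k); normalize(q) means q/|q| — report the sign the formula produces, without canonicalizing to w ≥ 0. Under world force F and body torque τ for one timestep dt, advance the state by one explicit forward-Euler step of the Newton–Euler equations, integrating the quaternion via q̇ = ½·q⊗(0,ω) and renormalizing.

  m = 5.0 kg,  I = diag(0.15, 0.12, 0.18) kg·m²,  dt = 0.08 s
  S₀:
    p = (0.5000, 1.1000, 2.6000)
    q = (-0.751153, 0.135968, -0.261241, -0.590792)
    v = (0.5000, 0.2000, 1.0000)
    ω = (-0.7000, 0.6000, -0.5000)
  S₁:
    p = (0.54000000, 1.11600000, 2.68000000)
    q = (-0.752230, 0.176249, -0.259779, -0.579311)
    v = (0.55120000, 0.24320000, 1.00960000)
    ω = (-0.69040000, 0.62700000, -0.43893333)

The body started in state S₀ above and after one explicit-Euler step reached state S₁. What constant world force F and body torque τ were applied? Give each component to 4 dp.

F = (3.2000, 2.7000, 0.6000)
τ = (0.0000, 0.0300, 0.1500)

Δω = ω₁−ω₀ = (0.00960000, 0.02700000, 0.06106667)
precession coupling = (-0.0180, -0.0105, 0.0126)
τ = I·(Δω/dt) + ω₀×(Iω₀) = (0.0000, 0.0300, 0.1500)
velocity change Δv = (0.05120000, 0.04320000, 0.00960000)
applied force F = (3.2000, 2.7000, 0.6000)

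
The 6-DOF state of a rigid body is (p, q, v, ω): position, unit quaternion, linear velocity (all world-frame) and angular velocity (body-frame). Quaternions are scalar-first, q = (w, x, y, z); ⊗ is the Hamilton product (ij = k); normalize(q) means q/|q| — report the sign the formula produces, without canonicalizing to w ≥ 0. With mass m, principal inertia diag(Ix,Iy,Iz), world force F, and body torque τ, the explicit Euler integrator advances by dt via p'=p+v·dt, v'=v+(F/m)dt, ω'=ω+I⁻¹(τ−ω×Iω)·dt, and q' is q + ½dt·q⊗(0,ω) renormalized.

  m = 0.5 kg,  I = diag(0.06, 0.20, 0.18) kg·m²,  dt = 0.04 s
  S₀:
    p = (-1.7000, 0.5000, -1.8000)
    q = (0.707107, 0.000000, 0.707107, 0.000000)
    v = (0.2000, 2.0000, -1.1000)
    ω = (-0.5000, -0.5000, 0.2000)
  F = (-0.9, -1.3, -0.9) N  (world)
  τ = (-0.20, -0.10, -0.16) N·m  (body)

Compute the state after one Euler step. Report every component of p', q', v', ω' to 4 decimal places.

p' = (-1.6920, 0.5800, -1.8440)
q' = (0.7141, -0.0042, 0.7000, 0.0099)
v' = (0.1280, 1.8960, -1.1720)
ω' = (-0.6347, -0.5224, 0.1567)

new position p' = (-1.6920, 0.5800, -1.8440)
new velocity v' = (0.1280, 1.8960, -1.1720)
ω×(Iω) gyroscopic = (0.0020, 0.0120, 0.0350)
angular accel α = (-3.3667, -0.5600, -1.0833)
ω' = ω + α·dt = (-0.6347, -0.5224, 0.1567)
2q̇ = q⊗(0,ω) = (0.3535535, -0.2121321, -0.3535535, 0.4949749)
q + ½dt·q⊗(0,ω), renormalized = (0.7141, -0.0042, 0.7000, 0.0099)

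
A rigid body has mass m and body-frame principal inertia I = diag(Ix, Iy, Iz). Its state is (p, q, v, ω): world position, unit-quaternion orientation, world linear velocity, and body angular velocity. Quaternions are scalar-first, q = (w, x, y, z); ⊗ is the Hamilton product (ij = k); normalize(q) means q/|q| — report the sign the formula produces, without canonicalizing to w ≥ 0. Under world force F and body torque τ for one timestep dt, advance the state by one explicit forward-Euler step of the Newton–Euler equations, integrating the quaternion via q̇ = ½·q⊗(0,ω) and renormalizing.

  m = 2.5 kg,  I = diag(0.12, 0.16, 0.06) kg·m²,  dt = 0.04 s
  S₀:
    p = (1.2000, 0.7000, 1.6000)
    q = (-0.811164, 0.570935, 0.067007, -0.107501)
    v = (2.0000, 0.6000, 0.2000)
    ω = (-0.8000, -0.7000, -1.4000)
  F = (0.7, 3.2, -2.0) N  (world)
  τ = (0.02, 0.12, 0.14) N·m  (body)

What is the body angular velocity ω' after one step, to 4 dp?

gyro term ω×Iω = (-0.0980, 0.0672, 0.0224)
(τ − ω×Iω)/I = (0.9833, 0.3300, 1.9600)
ω + α·dt = (-0.7607, -0.6868, -1.3216)

ω' = (-0.7607, -0.6868, -1.3216)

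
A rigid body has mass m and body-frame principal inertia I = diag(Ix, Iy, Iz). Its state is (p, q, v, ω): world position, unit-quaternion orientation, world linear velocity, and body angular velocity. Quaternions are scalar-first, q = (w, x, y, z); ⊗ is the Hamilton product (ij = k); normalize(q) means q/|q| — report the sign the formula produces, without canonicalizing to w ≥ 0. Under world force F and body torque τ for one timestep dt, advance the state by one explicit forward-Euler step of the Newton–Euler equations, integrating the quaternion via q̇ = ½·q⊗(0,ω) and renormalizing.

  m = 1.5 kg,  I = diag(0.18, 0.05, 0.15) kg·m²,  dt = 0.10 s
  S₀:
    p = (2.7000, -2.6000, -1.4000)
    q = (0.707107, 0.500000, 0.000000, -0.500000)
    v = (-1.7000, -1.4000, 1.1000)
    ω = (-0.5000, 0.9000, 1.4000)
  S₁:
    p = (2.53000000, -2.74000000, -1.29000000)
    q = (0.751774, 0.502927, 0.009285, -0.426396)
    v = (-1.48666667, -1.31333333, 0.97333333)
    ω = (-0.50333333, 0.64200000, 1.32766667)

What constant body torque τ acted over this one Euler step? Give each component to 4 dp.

τ = (0.1200, -0.1500, -0.0500)

ω₁ − ω₀ = (-0.00333333, -0.25800000, -0.07233333)
gyro term ω₀×Iω₀ = (0.1260, -0.0210, 0.0585)
I·α + gyro = (0.1200, -0.1500, -0.0500)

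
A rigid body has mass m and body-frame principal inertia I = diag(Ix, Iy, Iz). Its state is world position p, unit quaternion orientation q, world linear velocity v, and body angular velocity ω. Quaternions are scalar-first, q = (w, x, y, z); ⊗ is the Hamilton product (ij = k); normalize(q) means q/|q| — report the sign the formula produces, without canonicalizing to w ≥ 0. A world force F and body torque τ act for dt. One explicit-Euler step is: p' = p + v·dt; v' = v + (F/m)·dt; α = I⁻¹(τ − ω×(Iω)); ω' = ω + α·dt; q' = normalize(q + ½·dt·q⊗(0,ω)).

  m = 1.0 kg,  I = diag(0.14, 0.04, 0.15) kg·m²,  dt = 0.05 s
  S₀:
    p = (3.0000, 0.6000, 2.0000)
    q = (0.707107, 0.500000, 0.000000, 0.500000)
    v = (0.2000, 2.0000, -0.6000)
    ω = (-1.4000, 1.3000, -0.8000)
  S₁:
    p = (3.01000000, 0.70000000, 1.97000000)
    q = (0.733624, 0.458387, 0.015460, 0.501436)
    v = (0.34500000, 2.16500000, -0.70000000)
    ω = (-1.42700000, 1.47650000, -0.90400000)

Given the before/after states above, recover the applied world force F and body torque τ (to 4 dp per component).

Δω = ω₁−ω₀ = (-0.02700000, 0.17650000, -0.10400000)
ω₀×(Iω₀) = (-0.1144, -0.0112, 0.1820)
I·α + gyro = (-0.1900, 0.1300, -0.1300)
Δv = v₁−v₀ = (0.14500000, 0.16500000, -0.10000000)
applied force F = (2.9000, 3.3000, -2.0000)

F = (2.9000, 3.3000, -2.0000)
τ = (-0.1900, 0.1300, -0.1300)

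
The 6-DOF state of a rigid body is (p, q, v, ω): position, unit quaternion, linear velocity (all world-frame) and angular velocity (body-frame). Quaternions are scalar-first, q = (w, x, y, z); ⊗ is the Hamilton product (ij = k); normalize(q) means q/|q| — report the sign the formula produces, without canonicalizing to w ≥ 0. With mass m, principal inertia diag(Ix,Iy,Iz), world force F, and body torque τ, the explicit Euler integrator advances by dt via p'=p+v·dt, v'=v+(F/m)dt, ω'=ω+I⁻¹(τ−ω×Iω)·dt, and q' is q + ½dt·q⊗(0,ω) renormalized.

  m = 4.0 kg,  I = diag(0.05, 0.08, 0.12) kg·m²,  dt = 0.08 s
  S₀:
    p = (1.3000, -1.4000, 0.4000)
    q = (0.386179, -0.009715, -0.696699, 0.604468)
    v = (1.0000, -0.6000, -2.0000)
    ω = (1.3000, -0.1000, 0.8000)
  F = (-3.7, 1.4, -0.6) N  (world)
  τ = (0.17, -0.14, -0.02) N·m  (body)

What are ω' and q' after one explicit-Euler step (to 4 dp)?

ω' = (1.5771, -0.1672, 0.7893)
q' = (0.3639, -0.0095, -0.6653, 0.6519)

gyro term ω×Iω = (-0.0032, -0.0728, -0.0039)
(τ − ω×Iω)/I = (3.4640, -0.8400, -0.1342)
ω + α·dt = (1.5771, -0.1672, 0.7893)
Hamilton product q⊗(0,ω) = (-0.5406148, 0.0051203, 0.7549625, 1.2156234)
q' = normalize(q + ½dt·q⊗(0,ω)) = (0.3639, -0.0095, -0.6653, 0.6519)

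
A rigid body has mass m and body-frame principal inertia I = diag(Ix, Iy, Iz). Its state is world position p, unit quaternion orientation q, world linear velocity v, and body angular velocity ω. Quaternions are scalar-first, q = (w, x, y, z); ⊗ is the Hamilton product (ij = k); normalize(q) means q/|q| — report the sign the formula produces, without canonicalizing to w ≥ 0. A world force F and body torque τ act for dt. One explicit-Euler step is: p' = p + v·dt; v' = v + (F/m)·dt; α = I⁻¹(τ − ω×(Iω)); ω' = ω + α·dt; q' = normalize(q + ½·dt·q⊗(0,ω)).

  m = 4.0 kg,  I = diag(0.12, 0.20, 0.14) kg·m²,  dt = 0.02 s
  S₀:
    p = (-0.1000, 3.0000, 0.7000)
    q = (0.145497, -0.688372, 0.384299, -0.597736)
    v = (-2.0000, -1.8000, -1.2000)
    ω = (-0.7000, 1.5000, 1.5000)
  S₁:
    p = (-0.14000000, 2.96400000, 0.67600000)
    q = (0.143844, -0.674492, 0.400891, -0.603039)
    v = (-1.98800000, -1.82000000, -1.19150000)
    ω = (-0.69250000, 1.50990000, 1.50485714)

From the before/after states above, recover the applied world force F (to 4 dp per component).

v₁ − v₀ = (0.01200000, -0.02000000, 0.00850000)
m·(v₁−v₀)/dt = (2.4000, -4.0000, 1.7000)

F = (2.4000, -4.0000, 1.7000)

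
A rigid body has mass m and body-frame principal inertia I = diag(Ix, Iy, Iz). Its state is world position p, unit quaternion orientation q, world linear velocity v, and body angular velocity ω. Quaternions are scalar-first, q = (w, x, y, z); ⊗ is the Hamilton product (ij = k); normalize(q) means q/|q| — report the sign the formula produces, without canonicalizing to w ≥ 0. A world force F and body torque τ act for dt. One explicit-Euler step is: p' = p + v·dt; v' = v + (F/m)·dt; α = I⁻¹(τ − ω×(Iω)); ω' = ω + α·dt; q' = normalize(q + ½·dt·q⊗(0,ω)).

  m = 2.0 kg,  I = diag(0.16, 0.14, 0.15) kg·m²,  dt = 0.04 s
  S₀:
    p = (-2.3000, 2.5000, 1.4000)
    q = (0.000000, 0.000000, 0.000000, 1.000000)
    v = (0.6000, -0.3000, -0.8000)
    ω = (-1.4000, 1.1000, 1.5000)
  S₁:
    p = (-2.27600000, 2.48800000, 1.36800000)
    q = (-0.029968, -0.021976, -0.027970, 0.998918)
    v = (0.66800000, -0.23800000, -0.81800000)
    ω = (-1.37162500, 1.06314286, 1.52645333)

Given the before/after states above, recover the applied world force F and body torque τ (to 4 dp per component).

F = (3.4000, 3.1000, -0.9000)
τ = (0.1300, -0.1500, 0.1300)

Δω = ω₁−ω₀ = (0.02837500, -0.03685714, 0.02645333)
precession coupling = (0.0165, -0.0210, 0.0308)
τ = I·(Δω/dt) + ω₀×(Iω₀) = (0.1300, -0.1500, 0.1300)
velocity change Δv = (0.06800000, 0.06200000, -0.01800000)
applied force F = (3.4000, 3.1000, -0.9000)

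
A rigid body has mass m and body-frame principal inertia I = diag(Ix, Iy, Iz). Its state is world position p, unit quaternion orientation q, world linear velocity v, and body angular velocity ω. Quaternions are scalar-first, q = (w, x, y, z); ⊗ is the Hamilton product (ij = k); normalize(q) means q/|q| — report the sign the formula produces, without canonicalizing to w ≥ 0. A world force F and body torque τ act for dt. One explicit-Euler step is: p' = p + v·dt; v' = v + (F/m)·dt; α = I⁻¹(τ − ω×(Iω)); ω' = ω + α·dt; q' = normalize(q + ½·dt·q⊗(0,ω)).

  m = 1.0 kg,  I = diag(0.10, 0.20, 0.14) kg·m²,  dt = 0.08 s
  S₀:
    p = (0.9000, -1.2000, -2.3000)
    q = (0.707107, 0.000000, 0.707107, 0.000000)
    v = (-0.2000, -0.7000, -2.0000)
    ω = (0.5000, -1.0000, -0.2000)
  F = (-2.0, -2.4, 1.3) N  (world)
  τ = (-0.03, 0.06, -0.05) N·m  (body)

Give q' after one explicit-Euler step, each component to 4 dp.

Hamilton product q⊗(0,ω) = (0.7071070, 0.2121321, -0.7071070, -0.4949749)
updated quaternion q' = (0.7346, 0.0085, 0.6781, -0.0198)

q' = (0.7346, 0.0085, 0.6781, -0.0198)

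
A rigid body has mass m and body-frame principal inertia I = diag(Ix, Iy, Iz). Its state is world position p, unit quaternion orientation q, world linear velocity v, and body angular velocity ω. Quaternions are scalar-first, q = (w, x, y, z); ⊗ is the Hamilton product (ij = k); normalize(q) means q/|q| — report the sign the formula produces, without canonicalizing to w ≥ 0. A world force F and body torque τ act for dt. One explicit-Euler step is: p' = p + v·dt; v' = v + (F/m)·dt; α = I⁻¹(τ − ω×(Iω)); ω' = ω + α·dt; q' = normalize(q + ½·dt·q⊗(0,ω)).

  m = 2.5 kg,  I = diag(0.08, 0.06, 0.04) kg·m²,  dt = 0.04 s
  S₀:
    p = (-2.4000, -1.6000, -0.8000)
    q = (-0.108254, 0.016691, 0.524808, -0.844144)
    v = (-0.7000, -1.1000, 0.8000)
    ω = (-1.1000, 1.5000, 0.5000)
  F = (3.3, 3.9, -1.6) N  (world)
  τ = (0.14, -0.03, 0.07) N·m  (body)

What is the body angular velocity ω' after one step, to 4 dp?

precession coupling ω×(Iω) = (-0.0150, -0.0220, 0.0330)
(τ − ω×Iω)/I = (1.9375, -0.1333, 0.9250)
new body rate ω' = (-1.0225, 1.4947, 0.5370)

ω' = (-1.0225, 1.4947, 0.5370)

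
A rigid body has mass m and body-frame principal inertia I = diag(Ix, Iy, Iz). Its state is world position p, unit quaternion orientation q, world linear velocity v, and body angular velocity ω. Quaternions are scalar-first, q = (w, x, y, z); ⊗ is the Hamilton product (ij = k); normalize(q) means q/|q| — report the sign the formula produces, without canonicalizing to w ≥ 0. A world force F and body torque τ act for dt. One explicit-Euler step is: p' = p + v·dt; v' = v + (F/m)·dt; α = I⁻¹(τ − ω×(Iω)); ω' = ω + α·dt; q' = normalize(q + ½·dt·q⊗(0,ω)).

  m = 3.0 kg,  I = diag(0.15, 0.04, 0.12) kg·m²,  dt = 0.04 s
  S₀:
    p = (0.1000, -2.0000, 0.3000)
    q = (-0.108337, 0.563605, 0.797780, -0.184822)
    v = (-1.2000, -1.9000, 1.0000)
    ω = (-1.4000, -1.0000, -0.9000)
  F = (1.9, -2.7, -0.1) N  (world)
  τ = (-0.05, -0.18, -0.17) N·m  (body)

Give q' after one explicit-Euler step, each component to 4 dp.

q' = (-0.0799, 0.5482, 0.8147, -0.1717)

q⊗(0,ω) = (1.4204872, -0.7511522, 0.8743323, 0.6507903)
q + ½dt·q⊗(0,ω), renormalized = (-0.0799, 0.5482, 0.8147, -0.1717)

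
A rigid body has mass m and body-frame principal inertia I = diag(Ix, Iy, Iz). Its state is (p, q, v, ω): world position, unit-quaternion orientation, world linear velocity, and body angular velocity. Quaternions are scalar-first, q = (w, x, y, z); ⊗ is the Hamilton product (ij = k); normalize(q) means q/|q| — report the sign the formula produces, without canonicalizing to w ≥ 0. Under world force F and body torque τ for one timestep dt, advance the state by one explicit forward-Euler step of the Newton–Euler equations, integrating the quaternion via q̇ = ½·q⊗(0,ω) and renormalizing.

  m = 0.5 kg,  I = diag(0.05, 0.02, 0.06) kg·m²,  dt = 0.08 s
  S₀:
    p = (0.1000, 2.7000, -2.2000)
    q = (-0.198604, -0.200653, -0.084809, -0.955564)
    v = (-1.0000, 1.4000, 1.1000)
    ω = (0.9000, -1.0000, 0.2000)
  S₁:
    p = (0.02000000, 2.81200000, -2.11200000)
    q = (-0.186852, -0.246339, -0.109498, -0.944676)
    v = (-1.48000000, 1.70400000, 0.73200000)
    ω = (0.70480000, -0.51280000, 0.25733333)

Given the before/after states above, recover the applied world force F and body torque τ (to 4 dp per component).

rate change Δω = (-0.19520000, 0.48720000, 0.05733333)
precession coupling = (-0.0080, -0.0018, 0.0270)
τ = I·(Δω/dt) + ω₀×(Iω₀) = (-0.1300, 0.1200, 0.0700)
velocity change Δv = (-0.48000000, 0.30400000, -0.36800000)
applied force F = (-3.0000, 1.9000, -2.3000)

F = (-3.0000, 1.9000, -2.3000)
τ = (-0.1300, 0.1200, 0.0700)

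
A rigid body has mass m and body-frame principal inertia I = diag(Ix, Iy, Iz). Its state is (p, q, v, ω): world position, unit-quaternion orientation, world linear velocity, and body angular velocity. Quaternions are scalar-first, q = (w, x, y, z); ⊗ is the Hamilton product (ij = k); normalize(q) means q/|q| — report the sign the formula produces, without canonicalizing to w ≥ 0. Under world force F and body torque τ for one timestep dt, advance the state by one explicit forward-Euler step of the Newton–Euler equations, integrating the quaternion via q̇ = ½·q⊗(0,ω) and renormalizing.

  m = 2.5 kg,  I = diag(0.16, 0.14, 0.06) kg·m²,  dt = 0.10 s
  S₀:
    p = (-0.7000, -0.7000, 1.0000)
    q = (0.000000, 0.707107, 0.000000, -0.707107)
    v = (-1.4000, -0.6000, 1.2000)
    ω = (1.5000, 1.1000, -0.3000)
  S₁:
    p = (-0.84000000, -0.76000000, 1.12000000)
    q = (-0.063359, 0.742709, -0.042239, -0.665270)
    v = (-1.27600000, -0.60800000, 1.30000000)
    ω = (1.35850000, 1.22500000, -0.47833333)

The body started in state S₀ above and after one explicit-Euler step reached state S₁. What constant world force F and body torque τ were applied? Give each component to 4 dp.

ω₁ − ω₀ = (-0.14150000, 0.12500000, -0.17833333)
ω₀×(Iω₀) = (0.0264, -0.0450, -0.0330)
I·α + gyro = (-0.2000, 0.1300, -0.1400)
Δv = v₁−v₀ = (0.12400000, -0.00800000, 0.10000000)
F = m·Δv/dt = (3.1000, -0.2000, 2.5000)

F = (3.1000, -0.2000, 2.5000)
τ = (-0.2000, 0.1300, -0.1400)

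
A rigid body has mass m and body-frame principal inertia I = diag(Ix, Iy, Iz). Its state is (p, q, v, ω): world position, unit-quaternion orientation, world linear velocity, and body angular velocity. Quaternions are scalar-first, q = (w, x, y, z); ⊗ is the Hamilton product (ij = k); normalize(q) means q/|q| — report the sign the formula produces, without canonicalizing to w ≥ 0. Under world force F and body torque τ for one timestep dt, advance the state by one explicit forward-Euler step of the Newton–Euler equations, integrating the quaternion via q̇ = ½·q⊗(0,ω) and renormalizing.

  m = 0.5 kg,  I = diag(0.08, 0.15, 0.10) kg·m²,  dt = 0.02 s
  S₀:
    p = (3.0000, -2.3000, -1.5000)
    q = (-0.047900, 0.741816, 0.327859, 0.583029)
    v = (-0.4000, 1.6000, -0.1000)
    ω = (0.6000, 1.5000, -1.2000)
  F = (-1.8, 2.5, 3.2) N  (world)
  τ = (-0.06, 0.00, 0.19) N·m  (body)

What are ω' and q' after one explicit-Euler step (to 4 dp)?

gyro term ω×Iω = (0.0900, 0.0144, 0.0630)
(τ − ω×Iω)/I = (-1.8750, -0.0960, 1.2700)
new body rate ω' = (0.5625, 1.4981, -1.1746)
Hamilton product q⊗(0,ω) = (-0.2372433, -1.2967143, 1.1681466, 0.9734886)
updated quaternion q' = (-0.0503, 0.7287, 0.3395, 0.5926)

ω' = (0.5625, 1.4981, -1.1746)
q' = (-0.0503, 0.7287, 0.3395, 0.5926)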